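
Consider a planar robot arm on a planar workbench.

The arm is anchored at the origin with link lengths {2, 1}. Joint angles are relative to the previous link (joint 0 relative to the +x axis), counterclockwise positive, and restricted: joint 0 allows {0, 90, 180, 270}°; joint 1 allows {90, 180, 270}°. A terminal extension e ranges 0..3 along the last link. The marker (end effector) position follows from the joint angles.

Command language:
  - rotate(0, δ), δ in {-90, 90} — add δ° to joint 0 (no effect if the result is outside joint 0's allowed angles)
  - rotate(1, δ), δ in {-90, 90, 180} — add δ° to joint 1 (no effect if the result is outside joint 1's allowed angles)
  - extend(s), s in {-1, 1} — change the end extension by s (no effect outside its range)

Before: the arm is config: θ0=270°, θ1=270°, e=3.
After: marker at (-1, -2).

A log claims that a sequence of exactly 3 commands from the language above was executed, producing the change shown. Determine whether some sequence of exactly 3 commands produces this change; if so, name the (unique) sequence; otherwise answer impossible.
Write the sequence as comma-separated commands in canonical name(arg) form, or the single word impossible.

extend(-1), extend(-1), extend(-1)

from: config: θ0=270°, θ1=270°, e=3
t=1 extend(-1) ⇒ config: θ0=270°, θ1=270°, e=2
t=2 extend(-1) ⇒ config: θ0=270°, θ1=270°, e=1
t=3 extend(-1) ⇒ config: θ0=270°, θ1=270°, e=0
uniquely the one of 343 3-step routes that fits.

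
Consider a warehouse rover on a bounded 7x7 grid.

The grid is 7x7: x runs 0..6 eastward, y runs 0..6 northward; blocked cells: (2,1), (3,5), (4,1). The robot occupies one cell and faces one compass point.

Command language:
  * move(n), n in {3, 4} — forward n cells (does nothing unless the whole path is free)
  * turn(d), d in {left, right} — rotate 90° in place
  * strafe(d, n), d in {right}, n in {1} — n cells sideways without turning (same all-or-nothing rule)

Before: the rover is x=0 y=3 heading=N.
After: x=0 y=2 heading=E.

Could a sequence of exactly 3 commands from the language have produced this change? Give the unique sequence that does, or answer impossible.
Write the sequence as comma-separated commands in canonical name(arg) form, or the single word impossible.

key: move(4) would leave the grid, so it does nothing
begin: x=0 y=3 heading=N
1. move(4) → x=0 y=3 heading=N
2. turn(right) → x=0 y=3 heading=E
3. strafe(right, 1) → x=0 y=2 heading=E
no other 3-command option fits: unique.

move(4), turn(right), strafe(right, 1)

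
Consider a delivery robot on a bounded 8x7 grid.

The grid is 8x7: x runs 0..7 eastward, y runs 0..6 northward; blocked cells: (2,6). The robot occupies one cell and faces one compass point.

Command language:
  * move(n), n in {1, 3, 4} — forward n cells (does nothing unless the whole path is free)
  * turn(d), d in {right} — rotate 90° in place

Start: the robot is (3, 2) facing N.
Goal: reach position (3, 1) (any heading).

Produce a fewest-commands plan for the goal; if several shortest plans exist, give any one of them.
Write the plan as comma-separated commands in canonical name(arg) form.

initial: (3, 2) facing N
t=1 turn(right) ⇒ (3, 2) facing E
t=2 turn(right) ⇒ (3, 2) facing S
t=3 move(1) ⇒ (3, 1) facing S
nothing shorter than 3 reaches the goal.

turn(right), turn(right), move(1)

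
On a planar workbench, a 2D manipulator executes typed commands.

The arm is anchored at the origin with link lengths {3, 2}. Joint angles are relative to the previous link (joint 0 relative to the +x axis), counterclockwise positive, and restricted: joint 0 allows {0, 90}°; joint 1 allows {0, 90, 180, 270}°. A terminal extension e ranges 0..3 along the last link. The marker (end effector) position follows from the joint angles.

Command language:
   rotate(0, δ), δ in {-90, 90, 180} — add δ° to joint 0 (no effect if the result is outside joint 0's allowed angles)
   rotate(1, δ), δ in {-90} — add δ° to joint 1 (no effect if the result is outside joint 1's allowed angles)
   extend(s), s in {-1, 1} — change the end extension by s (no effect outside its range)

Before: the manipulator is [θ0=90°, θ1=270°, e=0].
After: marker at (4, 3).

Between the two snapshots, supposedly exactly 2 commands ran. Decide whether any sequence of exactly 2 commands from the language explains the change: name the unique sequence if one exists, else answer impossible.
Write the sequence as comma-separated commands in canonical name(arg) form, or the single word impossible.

begin: [θ0=90°, θ1=270°, e=0]
[1] after extend(1): [θ0=90°, θ1=270°, e=1]
[2] after extend(1): [θ0=90°, θ1=270°, e=2]
all 36 alternatives checked — unique.

extend(1), extend(1)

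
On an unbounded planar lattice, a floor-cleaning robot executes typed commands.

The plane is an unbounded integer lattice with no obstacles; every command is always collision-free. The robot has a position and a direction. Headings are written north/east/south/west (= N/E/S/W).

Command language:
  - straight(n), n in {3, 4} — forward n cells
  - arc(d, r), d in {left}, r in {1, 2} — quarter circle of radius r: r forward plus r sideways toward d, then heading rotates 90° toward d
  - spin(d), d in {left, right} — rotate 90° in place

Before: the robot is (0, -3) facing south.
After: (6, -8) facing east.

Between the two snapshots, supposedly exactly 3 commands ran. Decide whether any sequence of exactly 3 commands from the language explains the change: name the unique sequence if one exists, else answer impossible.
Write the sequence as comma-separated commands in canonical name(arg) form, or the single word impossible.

key: position moved to (6,-8) AND the heading swung to E — translation plus rotation needed
start: (0, -3) facing south
t=1 straight(3) ⇒ (0, -6) facing south
t=2 arc(left, 2) ⇒ (2, -8) facing east
t=3 straight(4) ⇒ (6, -8) facing east
uniquely the one of 216 3-step routes that fits.

straight(3), arc(left, 2), straight(4)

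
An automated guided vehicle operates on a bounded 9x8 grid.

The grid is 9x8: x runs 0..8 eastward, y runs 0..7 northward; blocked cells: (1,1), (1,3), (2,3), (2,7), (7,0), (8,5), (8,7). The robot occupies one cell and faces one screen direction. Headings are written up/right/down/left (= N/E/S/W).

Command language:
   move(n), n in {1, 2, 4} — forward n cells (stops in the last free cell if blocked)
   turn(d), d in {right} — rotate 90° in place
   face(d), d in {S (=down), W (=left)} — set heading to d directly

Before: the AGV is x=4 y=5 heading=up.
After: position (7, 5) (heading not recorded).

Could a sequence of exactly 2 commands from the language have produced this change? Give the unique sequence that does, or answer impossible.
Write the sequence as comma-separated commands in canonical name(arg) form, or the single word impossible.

key: order matters: swapping turn(right) and move(4) lands elsewhere
t0: x=4 y=5 heading=up
1. turn(right) → x=4 y=5 heading=right
2. move(4) → x=7 y=5 heading=right
all 36 alternatives checked — unique.

turn(right), move(4)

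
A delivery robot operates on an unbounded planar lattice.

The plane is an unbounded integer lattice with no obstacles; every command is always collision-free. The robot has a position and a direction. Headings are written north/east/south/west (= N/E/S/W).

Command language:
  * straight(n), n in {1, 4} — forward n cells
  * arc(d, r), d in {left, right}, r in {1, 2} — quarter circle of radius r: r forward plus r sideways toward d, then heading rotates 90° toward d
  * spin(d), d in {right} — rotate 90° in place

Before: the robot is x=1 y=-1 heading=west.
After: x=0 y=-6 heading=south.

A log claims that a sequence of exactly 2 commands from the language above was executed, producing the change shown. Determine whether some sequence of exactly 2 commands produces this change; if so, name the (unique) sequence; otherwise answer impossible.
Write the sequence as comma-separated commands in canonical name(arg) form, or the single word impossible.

arc(left, 1), straight(4)

key: running straight(4) before arc(left, 1) would end elsewhere — order is forced
from: x=1 y=-1 heading=west
1. arc(left, 1) → x=0 y=-2 heading=south
2. straight(4) → x=0 y=-6 heading=south
all 49 alternatives checked — unique.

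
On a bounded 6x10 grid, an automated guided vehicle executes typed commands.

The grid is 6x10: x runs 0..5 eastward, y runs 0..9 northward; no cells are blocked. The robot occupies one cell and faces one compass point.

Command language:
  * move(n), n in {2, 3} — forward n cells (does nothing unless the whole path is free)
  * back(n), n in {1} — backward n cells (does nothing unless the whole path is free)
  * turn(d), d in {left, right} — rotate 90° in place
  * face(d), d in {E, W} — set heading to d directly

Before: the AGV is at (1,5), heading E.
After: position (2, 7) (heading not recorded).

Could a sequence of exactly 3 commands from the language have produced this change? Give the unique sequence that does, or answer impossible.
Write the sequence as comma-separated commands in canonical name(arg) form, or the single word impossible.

all 343 sequences checked — none match.

impossible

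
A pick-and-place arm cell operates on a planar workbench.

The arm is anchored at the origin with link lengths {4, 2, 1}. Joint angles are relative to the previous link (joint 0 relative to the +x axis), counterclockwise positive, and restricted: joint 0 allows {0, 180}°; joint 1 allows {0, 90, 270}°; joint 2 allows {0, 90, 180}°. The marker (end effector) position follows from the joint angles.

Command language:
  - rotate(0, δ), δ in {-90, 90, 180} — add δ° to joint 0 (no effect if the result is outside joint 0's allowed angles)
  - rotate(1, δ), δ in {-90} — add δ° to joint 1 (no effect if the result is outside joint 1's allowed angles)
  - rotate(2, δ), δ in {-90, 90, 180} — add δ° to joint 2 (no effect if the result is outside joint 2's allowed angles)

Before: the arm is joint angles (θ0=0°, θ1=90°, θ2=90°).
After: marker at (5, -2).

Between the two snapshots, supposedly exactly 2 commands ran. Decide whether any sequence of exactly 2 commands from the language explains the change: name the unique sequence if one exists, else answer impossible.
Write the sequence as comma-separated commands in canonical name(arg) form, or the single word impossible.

t0: joint angles (θ0=0°, θ1=90°, θ2=90°)
t=1 rotate(1, -90) ⇒ joint angles (θ0=0°, θ1=0°, θ2=90°)
t=2 rotate(1, -90) ⇒ joint angles (θ0=0°, θ1=270°, θ2=90°)
uniquely the one of 49 2-step routes that fits.

rotate(1, -90), rotate(1, -90)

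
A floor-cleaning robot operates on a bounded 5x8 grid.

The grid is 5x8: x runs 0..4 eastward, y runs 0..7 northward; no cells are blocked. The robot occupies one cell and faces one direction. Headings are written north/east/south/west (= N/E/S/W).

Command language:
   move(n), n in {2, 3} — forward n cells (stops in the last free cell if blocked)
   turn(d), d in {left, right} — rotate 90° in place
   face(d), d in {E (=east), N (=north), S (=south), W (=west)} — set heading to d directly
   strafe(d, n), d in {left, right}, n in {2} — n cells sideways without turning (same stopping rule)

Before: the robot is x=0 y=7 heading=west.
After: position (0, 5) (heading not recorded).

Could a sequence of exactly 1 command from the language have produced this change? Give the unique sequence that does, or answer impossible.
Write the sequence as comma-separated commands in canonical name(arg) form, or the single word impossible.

initial: x=0 y=7 heading=west
t=1 strafe(left, 2) ⇒ x=0 y=5 heading=west
uniquely the one of 10 1-step routes that fits.

strafe(left, 2)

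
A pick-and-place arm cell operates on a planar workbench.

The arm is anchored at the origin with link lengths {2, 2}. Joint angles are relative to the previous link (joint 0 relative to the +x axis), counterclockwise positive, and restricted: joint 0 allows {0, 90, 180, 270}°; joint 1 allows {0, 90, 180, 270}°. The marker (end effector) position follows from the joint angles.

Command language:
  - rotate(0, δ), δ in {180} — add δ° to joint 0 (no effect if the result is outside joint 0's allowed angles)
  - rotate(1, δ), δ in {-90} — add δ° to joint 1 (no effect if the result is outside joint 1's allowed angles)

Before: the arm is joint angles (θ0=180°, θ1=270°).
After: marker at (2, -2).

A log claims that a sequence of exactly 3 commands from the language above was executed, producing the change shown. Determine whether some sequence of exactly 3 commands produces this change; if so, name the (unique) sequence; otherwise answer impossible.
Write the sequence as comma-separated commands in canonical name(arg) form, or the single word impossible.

begin: joint angles (θ0=180°, θ1=270°)
step 1 (rotate(0, 180)): joint angles (θ0=0°, θ1=270°)
step 2 (rotate(0, 180)): joint angles (θ0=180°, θ1=270°)
step 3 (rotate(0, 180)): joint angles (θ0=0°, θ1=270°)
all 8 alternatives checked — unique.

rotate(0, 180), rotate(0, 180), rotate(0, 180)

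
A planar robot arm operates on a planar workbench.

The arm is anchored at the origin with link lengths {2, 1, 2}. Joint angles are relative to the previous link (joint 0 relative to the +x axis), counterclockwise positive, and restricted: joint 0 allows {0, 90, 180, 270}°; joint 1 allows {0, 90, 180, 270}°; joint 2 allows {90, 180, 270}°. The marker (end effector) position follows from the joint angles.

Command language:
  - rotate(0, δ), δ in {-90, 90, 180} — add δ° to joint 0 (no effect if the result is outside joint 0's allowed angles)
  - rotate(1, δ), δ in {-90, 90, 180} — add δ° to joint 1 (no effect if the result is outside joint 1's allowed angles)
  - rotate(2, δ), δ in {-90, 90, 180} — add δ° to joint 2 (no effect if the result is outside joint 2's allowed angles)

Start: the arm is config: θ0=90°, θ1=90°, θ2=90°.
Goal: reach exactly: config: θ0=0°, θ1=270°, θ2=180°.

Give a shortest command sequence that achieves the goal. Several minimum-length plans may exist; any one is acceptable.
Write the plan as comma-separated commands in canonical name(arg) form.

rotate(0, -90), rotate(1, 180), rotate(2, 90)

begin: config: θ0=90°, θ1=90°, θ2=90°
t=1 rotate(0, -90) ⇒ config: θ0=0°, θ1=90°, θ2=90°
t=2 rotate(1, 180) ⇒ config: θ0=0°, θ1=270°, θ2=90°
t=3 rotate(2, 90) ⇒ config: θ0=0°, θ1=270°, θ2=180°
shorter routes all fall short; 3 is best.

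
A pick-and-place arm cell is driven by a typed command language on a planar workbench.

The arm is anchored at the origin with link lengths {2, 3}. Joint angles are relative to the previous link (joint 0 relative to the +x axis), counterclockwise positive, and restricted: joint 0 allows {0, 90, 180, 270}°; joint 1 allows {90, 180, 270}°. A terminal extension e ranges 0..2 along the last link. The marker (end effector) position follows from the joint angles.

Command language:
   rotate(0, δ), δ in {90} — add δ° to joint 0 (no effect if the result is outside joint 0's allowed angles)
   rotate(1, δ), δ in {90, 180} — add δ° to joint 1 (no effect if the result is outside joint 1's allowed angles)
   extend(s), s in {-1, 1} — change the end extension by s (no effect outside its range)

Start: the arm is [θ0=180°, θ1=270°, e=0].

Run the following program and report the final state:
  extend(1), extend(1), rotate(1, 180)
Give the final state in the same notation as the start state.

begin: [θ0=180°, θ1=270°, e=0]
[1] after extend(1): [θ0=180°, θ1=270°, e=1]
[2] after extend(1): [θ0=180°, θ1=270°, e=2]
[3] after rotate(1, 180): [θ0=180°, θ1=90°, e=2]

[θ0=180°, θ1=90°, e=2]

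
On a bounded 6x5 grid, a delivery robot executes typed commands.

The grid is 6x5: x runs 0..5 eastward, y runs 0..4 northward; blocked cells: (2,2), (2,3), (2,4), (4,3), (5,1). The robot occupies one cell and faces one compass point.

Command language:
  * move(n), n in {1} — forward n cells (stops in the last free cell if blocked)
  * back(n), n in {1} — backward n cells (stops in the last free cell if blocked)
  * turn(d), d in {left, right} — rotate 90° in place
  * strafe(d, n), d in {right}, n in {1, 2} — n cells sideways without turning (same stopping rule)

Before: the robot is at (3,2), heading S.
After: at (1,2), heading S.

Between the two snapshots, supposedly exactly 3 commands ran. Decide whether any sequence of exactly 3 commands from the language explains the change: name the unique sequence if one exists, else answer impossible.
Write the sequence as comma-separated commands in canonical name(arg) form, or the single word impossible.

key: order matters: swapping move(1) and back(1) lands elsewhere
begin: at (3,2), heading S
t=1 move(1) ⇒ at (3,1), heading S
t=2 strafe(right, 2) ⇒ at (1,1), heading S
t=3 back(1) ⇒ at (1,2), heading S
no rival 3-sequence matches.

move(1), strafe(right, 2), back(1)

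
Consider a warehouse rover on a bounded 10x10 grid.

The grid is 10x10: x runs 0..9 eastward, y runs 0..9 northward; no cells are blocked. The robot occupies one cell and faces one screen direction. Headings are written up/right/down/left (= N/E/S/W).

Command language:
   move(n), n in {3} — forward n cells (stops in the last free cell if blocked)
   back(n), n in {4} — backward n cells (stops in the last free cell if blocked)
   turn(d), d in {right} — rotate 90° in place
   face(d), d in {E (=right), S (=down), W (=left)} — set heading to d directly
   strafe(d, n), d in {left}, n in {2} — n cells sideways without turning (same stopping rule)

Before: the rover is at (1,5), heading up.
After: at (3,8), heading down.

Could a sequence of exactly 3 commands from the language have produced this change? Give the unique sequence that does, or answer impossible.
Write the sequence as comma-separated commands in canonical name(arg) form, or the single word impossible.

move(3), face(S), strafe(left, 2)

key: position moved to (3,8) AND the heading swung to S — translation plus rotation needed
begin: at (1,5), heading up
[1] after move(3): at (1,8), heading up
[2] after face(S): at (1,8), heading down
[3] after strafe(left, 2): at (3,8), heading down
all 343 alternatives checked — unique.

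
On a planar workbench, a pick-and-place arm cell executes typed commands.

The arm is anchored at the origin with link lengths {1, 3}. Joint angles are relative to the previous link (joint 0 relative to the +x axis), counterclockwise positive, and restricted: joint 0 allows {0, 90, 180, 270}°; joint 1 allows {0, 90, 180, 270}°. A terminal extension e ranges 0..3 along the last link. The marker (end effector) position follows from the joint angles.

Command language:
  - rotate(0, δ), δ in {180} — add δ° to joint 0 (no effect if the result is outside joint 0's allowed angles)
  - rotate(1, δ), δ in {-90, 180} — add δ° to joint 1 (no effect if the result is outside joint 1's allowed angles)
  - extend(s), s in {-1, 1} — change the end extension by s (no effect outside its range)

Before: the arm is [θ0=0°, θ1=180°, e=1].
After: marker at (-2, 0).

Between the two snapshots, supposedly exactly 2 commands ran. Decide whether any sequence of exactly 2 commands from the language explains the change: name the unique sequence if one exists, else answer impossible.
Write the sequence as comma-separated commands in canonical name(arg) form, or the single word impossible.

extend(-1), extend(-1)

initial: [θ0=0°, θ1=180°, e=1]
[1] after extend(-1): [θ0=0°, θ1=180°, e=0]
[2] after extend(-1): [θ0=0°, θ1=180°, e=0]
uniquely the one of 25 2-step routes that fits.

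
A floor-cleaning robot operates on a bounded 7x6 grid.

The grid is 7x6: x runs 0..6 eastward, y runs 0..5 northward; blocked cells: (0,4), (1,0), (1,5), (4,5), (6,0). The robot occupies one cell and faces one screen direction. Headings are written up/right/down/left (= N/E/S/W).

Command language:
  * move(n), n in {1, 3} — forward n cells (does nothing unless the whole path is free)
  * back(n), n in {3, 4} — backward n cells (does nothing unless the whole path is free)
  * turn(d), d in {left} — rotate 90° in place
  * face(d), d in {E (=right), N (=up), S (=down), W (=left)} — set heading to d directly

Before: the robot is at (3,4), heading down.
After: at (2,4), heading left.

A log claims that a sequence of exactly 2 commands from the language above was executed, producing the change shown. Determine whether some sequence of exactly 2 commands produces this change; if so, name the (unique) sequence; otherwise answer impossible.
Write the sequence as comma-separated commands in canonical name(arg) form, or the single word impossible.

face(W), move(1)

key: running move(1) before face(W) would end elsewhere — order is forced
start: at (3,4), heading down
[1] after face(W): at (3,4), heading left
[2] after move(1): at (2,4), heading left
uniquely the one of 81 2-step routes that fits.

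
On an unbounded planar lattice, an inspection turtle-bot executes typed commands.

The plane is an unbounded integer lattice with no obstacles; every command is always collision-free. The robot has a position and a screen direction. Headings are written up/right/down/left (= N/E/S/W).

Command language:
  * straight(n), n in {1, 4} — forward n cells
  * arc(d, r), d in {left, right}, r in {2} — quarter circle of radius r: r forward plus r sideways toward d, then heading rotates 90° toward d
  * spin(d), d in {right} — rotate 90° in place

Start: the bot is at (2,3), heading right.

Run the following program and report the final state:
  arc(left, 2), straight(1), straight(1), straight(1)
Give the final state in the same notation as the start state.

start: at (2,3), heading right
1. arc(left, 2) → at (4,5), heading up
2. straight(1) → at (4,6), heading up
3. straight(1) → at (4,7), heading up
4. straight(1) → at (4,8), heading up

at (4,8), heading up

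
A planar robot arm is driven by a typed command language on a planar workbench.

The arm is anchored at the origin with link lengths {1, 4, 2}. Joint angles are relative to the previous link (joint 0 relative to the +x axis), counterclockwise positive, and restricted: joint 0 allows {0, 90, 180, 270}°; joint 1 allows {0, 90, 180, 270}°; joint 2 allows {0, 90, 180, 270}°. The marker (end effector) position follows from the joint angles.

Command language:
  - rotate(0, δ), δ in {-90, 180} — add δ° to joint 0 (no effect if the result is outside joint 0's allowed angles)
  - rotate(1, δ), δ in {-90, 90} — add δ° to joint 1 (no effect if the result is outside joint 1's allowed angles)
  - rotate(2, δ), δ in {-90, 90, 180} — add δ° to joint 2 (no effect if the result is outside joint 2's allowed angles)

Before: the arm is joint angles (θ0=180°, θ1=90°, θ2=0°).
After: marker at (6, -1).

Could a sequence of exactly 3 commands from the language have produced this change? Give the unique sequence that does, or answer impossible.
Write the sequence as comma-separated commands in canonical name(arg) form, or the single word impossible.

rotate(0, -90), rotate(0, -90), rotate(0, -90)

t0: joint angles (θ0=180°, θ1=90°, θ2=0°)
step 1 (rotate(0, -90)): joint angles (θ0=90°, θ1=90°, θ2=0°)
step 2 (rotate(0, -90)): joint angles (θ0=0°, θ1=90°, θ2=0°)
step 3 (rotate(0, -90)): joint angles (θ0=270°, θ1=90°, θ2=0°)
uniquely the one of 343 3-step routes that fits.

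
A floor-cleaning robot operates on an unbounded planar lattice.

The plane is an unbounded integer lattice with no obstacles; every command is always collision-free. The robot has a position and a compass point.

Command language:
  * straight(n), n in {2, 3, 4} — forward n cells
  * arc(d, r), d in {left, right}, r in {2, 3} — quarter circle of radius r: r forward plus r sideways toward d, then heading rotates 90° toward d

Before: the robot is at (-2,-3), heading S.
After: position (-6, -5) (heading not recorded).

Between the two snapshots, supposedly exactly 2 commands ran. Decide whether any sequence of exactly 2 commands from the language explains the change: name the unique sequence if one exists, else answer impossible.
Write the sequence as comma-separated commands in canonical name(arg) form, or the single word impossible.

arc(right, 2), straight(2)

key: running straight(2) before arc(right, 2) would end elsewhere — order is forced
begin: at (-2,-3), heading S
step 1 (arc(right, 2)): at (-4,-5), heading W
step 2 (straight(2)): at (-6,-5), heading W
uniquely the one of 49 2-step routes that fits.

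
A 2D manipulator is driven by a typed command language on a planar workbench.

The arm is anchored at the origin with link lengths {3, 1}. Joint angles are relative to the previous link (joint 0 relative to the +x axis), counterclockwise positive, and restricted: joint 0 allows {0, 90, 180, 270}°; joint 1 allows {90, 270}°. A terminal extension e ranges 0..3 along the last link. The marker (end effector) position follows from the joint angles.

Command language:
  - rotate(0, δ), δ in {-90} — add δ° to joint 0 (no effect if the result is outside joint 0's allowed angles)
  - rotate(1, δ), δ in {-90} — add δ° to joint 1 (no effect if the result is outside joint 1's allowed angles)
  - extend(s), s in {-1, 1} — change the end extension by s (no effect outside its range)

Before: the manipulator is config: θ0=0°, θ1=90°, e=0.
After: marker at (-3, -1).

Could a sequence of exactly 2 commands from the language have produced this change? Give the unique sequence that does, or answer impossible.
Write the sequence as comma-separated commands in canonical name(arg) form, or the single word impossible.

rotate(0, -90), rotate(0, -90)

start: config: θ0=0°, θ1=90°, e=0
step 1 (rotate(0, -90)): config: θ0=270°, θ1=90°, e=0
step 2 (rotate(0, -90)): config: θ0=180°, θ1=90°, e=0
all 16 alternatives checked — unique.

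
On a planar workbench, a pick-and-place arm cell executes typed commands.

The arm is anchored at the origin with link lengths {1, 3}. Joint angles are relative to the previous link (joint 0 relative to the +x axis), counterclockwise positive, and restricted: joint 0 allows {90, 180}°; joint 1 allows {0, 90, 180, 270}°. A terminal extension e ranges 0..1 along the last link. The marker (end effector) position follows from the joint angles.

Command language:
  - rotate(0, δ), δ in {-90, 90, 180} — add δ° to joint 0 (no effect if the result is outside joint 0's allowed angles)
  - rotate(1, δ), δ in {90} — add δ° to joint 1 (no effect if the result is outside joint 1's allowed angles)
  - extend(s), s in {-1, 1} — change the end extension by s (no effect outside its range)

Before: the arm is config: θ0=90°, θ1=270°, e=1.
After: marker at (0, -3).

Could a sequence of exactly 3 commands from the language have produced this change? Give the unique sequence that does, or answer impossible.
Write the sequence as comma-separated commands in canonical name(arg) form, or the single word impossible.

from: config: θ0=90°, θ1=270°, e=1
step 1 (rotate(1, 90)): config: θ0=90°, θ1=0°, e=1
step 2 (rotate(1, 90)): config: θ0=90°, θ1=90°, e=1
step 3 (rotate(1, 90)): config: θ0=90°, θ1=180°, e=1
all 216 alternatives checked — unique.

rotate(1, 90), rotate(1, 90), rotate(1, 90)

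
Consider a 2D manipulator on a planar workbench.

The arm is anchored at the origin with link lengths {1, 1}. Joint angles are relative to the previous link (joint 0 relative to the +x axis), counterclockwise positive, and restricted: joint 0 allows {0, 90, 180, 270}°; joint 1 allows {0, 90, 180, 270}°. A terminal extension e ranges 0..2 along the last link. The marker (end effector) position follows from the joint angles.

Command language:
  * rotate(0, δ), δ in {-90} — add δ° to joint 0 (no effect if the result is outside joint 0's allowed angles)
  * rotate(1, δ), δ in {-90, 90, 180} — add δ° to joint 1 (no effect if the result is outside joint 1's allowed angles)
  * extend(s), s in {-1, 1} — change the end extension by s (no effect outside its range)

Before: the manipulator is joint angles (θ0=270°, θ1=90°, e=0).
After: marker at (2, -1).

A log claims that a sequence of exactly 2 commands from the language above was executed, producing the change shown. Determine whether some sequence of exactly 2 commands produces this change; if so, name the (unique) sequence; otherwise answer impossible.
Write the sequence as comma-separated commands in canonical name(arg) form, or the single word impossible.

key: order matters: swapping extend(-1) and extend(1) lands elsewhere
initial: joint angles (θ0=270°, θ1=90°, e=0)
[1] after extend(-1): joint angles (θ0=270°, θ1=90°, e=0)
[2] after extend(1): joint angles (θ0=270°, θ1=90°, e=1)
uniquely the one of 36 2-step routes that fits.

extend(-1), extend(1)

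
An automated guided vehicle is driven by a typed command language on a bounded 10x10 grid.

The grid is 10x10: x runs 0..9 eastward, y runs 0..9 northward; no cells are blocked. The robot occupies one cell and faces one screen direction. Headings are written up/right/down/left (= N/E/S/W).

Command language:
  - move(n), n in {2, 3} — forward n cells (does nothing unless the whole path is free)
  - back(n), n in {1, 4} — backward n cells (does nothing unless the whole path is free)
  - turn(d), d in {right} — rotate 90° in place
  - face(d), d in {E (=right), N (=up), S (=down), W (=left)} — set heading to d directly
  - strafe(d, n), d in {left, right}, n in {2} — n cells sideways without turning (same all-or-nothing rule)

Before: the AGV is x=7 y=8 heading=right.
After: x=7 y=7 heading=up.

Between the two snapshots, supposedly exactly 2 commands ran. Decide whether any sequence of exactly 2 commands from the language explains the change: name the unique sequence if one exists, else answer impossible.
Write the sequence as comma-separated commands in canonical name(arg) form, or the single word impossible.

key: running back(1) before face(N) would end elsewhere — order is forced
begin: x=7 y=8 heading=right
step 1 (face(N)): x=7 y=8 heading=up
step 2 (back(1)): x=7 y=7 heading=up
uniquely the one of 121 2-step routes that fits.

face(N), back(1)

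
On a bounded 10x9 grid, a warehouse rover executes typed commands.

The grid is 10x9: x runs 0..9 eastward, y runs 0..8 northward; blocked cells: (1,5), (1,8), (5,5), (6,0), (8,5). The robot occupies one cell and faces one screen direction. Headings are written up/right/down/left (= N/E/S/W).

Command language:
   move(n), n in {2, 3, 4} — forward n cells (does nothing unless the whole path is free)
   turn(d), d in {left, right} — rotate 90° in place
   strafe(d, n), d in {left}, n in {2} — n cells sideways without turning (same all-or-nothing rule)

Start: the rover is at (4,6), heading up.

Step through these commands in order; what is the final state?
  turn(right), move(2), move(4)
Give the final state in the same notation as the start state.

initial: at (4,6), heading up
t=1 turn(right) ⇒ at (4,6), heading right
t=2 move(2) ⇒ at (6,6), heading right
t=3 move(4) ⇒ at (6,6), heading right

at (6,6), heading right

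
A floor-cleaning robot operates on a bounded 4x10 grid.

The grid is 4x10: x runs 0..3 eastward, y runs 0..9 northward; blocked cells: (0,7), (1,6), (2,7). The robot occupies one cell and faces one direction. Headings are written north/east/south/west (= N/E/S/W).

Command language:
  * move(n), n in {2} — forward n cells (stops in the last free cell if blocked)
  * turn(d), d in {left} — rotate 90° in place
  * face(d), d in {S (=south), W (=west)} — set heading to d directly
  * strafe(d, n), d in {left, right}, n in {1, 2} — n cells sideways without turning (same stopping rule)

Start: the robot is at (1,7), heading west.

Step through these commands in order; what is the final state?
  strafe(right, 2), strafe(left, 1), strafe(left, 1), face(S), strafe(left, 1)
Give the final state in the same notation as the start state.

begin: at (1,7), heading west
t=1 strafe(right, 2) ⇒ at (1,9), heading west
t=2 strafe(left, 1) ⇒ at (1,8), heading west
t=3 strafe(left, 1) ⇒ at (1,7), heading west
t=4 face(S) ⇒ at (1,7), heading south
t=5 strafe(left, 1) ⇒ at (1,7), heading south

at (1,7), heading south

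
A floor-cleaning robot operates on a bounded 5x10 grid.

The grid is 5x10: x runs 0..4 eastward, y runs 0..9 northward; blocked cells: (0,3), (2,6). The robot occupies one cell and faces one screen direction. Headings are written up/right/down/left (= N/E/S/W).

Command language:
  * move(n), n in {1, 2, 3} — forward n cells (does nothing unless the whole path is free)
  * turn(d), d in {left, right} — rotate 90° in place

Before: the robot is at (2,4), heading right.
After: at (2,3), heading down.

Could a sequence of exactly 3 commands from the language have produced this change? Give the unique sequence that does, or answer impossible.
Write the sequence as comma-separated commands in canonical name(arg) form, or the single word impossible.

move(3), turn(right), move(1)

key: cell and facing (now S) both changed — the 3 commands mix motion and turning
t0: at (2,4), heading right
t=1 move(3) ⇒ at (2,4), heading right
t=2 turn(right) ⇒ at (2,4), heading down
t=3 move(1) ⇒ at (2,3), heading down
all 125 alternatives checked — unique.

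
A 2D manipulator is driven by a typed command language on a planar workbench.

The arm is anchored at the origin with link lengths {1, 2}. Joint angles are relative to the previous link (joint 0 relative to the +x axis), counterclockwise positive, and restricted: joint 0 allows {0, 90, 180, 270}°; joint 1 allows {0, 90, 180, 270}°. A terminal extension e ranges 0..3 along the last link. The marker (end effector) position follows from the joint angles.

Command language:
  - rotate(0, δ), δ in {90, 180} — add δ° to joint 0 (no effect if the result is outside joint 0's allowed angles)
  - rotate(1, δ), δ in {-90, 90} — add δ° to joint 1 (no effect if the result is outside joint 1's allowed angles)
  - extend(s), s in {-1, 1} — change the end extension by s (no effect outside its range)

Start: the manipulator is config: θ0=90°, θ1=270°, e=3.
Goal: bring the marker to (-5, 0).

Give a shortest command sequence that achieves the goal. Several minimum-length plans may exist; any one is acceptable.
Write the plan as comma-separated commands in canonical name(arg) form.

extend(-1), rotate(0, 90), rotate(1, 90)

initial: config: θ0=90°, θ1=270°, e=3
t=1 extend(-1) ⇒ config: θ0=90°, θ1=270°, e=2
t=2 rotate(0, 90) ⇒ config: θ0=180°, θ1=270°, e=2
t=3 rotate(1, 90) ⇒ config: θ0=180°, θ1=0°, e=2
minimal: 3 command(s), checked below 3.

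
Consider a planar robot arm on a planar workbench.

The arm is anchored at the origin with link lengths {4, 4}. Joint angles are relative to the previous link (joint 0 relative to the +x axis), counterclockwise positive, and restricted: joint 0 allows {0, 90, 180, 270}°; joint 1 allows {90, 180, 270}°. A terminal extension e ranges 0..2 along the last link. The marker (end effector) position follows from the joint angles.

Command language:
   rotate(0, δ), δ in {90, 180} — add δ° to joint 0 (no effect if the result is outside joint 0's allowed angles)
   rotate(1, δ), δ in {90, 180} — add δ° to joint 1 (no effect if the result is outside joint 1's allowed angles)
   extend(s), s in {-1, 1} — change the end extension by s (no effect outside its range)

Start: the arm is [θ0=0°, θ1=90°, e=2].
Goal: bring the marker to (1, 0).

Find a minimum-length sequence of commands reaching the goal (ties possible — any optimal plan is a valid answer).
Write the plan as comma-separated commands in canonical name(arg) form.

extend(-1), rotate(0, 180), rotate(1, 90)

t0: [θ0=0°, θ1=90°, e=2]
[1] after extend(-1): [θ0=0°, θ1=90°, e=1]
[2] after rotate(0, 180): [θ0=180°, θ1=90°, e=1]
[3] after rotate(1, 90): [θ0=180°, θ1=180°, e=1]
shorter routes all fall short; 3 is best.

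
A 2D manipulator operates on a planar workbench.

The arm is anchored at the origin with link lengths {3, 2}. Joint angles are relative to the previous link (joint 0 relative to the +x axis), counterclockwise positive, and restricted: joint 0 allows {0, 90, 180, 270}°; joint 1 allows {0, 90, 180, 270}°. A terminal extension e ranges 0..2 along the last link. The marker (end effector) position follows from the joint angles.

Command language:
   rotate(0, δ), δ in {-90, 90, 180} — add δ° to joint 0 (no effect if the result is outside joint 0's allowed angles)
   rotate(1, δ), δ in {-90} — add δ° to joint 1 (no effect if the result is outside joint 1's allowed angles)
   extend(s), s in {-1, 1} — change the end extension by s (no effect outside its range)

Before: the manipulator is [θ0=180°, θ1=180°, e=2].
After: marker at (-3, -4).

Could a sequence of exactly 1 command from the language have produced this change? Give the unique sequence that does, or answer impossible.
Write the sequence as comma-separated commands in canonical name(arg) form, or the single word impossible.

initial: [θ0=180°, θ1=180°, e=2]
[1] after rotate(1, -90): [θ0=180°, θ1=90°, e=2]
all 6 alternatives checked — unique.

rotate(1, -90)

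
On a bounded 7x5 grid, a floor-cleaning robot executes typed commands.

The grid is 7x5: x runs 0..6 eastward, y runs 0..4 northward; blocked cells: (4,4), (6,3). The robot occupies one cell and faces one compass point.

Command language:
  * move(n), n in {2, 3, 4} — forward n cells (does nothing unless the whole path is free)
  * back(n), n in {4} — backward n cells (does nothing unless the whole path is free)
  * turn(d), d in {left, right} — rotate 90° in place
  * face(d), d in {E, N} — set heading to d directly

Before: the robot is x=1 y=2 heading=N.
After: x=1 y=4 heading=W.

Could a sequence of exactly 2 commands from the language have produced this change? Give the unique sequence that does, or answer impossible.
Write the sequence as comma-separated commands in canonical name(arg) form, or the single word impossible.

key: position moved to (1,4) AND the heading swung to W — translation plus rotation needed
begin: x=1 y=2 heading=N
step 1 (move(2)): x=1 y=4 heading=N
step 2 (turn(left)): x=1 y=4 heading=W
uniquely the one of 64 2-step routes that fits.

move(2), turn(left)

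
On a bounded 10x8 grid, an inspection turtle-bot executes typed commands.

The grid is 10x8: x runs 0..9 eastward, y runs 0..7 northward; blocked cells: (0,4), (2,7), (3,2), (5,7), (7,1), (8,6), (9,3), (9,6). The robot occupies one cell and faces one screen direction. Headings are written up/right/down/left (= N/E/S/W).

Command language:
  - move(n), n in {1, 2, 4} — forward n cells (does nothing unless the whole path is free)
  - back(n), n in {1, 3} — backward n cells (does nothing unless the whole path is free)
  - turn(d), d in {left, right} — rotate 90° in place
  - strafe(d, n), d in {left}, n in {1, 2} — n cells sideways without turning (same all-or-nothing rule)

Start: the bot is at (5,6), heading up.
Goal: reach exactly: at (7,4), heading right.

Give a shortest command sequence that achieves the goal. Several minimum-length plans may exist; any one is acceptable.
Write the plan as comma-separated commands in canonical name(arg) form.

back(1), back(1), turn(right), move(2)

initial: at (5,6), heading up
1. back(1) → at (5,5), heading up
2. back(1) → at (5,4), heading up
3. turn(right) → at (5,4), heading right
4. move(2) → at (7,4), heading right
no 3-step plan works, so 4 is optimal.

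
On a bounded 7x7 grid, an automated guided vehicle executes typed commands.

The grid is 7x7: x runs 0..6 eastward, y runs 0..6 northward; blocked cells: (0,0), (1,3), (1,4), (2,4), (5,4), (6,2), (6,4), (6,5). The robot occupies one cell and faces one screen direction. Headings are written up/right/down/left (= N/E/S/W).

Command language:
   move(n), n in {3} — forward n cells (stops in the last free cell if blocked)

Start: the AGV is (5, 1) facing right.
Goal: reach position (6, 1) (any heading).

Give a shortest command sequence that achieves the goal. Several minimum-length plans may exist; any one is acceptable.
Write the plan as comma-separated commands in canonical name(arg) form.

move(3)

begin: (5, 1) facing right
1. move(3) → (6, 1) facing right
minimal: 1 command(s), checked below 1.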